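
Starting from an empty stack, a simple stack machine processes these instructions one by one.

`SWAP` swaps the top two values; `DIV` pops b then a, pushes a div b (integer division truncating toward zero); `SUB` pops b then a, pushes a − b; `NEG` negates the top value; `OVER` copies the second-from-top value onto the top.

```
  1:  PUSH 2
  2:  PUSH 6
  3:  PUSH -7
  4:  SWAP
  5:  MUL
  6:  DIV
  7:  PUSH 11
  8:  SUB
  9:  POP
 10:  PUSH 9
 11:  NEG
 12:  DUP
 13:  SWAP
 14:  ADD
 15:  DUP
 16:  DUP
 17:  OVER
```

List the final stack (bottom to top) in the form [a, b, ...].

PUSH 2  -> [2]
PUSH 6  -> [2, 6]
PUSH -7 -> [2, 6, -7]
SWAP    -> [2, -7, 6]
MUL     -> [2, -42]
DIV     -> [0]
PUSH 11 -> [0, 11]
SUB     -> [-11]
POP     -> []
PUSH 9  -> [9]
NEG     -> [-9]
DUP     -> [-9, -9]
SWAP    -> [-9, -9]
ADD     -> [-18]
DUP     -> [-18, -18]
DUP     -> [-18, -18, -18]
OVER    -> [-18, -18, -18, -18]

[-18, -18, -18, -18]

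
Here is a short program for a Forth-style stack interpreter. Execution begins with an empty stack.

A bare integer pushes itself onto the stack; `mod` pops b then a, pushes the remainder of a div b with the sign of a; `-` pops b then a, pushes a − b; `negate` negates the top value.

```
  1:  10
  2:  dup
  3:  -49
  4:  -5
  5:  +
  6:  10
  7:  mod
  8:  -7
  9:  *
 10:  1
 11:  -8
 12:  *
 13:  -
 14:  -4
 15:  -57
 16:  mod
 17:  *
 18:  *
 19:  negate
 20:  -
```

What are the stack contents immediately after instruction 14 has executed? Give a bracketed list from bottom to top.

10   10
dup  10 10
-49  10 10 -49
-5   10 10 -49 -5
+    10 10 -54
10   10 10 -54 10
mod  10 10 -4
-7   10 10 -4 -7
*    10 10 28
1    10 10 28 1
-8   10 10 28 1 -8
*    10 10 28 -8
-    10 10 36
-4   10 10 36 -4

[10, 10, 36, -4]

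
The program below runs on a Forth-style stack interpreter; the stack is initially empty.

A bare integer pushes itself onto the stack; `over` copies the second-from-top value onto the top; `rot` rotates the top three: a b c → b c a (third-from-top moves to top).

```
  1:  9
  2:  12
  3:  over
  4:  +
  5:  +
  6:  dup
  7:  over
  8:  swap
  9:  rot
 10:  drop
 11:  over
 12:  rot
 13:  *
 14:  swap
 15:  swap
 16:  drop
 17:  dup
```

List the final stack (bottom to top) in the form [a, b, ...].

[30, 30]

9    : [9]
12   : [9, 12]
over : [9, 12, 9]
+    : [9, 21]
+    : [30]
dup  : [30, 30]
over : [30, 30, 30]
swap : [30, 30, 30]
rot  : [30, 30, 30]
drop : [30, 30]
over : [30, 30, 30]
rot  : [30, 30, 30]
*    : [30, 900]
swap : [900, 30]
swap : [30, 900]
drop : [30]
dup  : [30, 30]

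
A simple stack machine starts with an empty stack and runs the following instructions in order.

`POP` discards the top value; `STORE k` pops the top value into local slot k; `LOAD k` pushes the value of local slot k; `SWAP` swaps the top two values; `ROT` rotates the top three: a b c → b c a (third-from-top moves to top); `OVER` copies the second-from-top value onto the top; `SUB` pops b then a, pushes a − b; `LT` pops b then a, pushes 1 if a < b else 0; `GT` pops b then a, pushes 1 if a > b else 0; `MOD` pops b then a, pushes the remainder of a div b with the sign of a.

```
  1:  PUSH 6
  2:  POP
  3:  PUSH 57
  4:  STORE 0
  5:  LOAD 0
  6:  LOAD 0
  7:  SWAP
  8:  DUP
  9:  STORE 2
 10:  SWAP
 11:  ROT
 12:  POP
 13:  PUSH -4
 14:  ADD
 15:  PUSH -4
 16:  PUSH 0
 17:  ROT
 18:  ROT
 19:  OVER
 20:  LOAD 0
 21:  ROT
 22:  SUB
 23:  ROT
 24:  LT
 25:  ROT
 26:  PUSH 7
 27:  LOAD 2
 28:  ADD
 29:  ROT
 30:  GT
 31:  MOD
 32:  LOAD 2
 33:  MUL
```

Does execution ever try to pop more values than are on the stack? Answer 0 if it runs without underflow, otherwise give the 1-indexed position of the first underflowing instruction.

11

PUSH 6  -> [6]
POP     -> []
PUSH 57 -> [57]
STORE 0 -> []
LOAD 0  -> [57]
LOAD 0  -> [57, 57]
SWAP    -> [57, 57]
DUP     -> [57, 57, 57]
STORE 2 -> [57, 57]
SWAP    -> [57, 57]
ROT  — needs 3 operands, stack has 2 → underflow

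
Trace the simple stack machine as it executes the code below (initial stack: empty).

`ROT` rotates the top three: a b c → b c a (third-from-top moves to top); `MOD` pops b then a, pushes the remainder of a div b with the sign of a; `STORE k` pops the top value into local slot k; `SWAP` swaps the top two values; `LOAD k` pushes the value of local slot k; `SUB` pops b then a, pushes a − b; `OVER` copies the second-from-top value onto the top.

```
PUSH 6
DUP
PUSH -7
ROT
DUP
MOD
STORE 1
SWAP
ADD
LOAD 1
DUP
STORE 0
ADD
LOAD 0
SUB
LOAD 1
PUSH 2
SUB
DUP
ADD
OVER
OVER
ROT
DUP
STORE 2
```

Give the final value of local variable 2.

-4

PUSH 6  -> 6
DUP     -> 6 6
PUSH -7 -> 6 6 -7
ROT     -> 6 -7 6
DUP     -> 6 -7 6 6
MOD     -> 6 -7 0
STORE 1 -> 6 -7
SWAP    -> -7 6
ADD     -> -1
LOAD 1  -> -1 0
DUP     -> -1 0 0
STORE 0 -> -1 0
ADD     -> -1
LOAD 0  -> -1 0
SUB     -> -1
LOAD 1  -> -1 0
PUSH 2  -> -1 0 2
SUB     -> -1 -2
DUP     -> -1 -2 -2
ADD     -> -1 -4
OVER    -> -1 -4 -1
OVER    -> -1 -4 -1 -4
ROT     -> -1 -1 -4 -4
DUP     -> -1 -1 -4 -4 -4
STORE 2 -> -1 -1 -4 -4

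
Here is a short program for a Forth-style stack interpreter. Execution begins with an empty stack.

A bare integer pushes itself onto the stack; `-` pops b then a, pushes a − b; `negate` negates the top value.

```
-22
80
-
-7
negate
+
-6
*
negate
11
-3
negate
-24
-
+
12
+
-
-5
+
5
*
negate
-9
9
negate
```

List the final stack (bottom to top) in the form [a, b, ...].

[3125, -9, -9]

-22    -> -22
80     -> -22 80
-      -> -102
-7     -> -102 -7
negate -> -102 7
+      -> -95
-6     -> -95 -6
*      -> 570
negate -> -570
11     -> -570 11
-3     -> -570 11 -3
negate -> -570 11 3
-24    -> -570 11 3 -24
-      -> -570 11 27
+      -> -570 38
12     -> -570 38 12
+      -> -570 50
-      -> -620
-5     -> -620 -5
+      -> -625
5      -> -625 5
*      -> -3125
negate -> 3125
-9     -> 3125 -9
9      -> 3125 -9 9
negate -> 3125 -9 -9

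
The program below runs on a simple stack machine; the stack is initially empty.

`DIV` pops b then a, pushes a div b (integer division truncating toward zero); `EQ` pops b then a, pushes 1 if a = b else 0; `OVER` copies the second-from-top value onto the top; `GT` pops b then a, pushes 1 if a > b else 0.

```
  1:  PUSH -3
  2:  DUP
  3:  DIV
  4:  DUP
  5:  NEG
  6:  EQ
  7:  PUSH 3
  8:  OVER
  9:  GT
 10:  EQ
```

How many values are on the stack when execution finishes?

1

PUSH -3 → [-3]
DUP     → [-3, -3]
DIV     → [1]
DUP     → [1, 1]
NEG     → [1, -1]
EQ      → [0]
PUSH 3  → [0, 3]
OVER    → [0, 3, 0]
GT      → [0, 1]
EQ      → [0]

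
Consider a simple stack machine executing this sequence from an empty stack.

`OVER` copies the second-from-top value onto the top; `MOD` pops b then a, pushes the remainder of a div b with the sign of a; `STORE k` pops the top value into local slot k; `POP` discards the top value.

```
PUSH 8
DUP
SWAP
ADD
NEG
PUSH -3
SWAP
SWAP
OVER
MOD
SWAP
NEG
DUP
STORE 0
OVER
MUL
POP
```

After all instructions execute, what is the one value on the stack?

-3

PUSH 8  : [8]
DUP     : [8, 8]
SWAP    : [8, 8]
ADD     : [16]
NEG     : [-16]
PUSH -3 : [-16, -3]
SWAP    : [-3, -16]
SWAP    : [-16, -3]
OVER    : [-16, -3, -16]
MOD     : [-16, -3]
SWAP    : [-3, -16]
NEG     : [-3, 16]
DUP     : [-3, 16, 16]
STORE 0 : [-3, 16]
OVER    : [-3, 16, -3]
MUL     : [-3, -48]
POP     : [-3]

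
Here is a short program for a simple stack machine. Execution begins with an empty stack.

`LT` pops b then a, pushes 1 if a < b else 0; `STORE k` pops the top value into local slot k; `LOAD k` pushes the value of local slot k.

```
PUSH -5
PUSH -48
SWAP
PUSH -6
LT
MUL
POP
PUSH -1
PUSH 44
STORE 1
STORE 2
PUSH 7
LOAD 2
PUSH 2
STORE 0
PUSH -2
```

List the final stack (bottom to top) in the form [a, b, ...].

[7, -1, -2]

PUSH -5  : [-5]
PUSH -48 : [-5, -48]
SWAP     : [-48, -5]
PUSH -6  : [-48, -5, -6]
LT       : [-48, 0]
MUL      : [0]
POP      : []
PUSH -1  : [-1]
PUSH 44  : [-1, 44]
STORE 1  : [-1]
STORE 2  : []
PUSH 7   : [7]
LOAD 2   : [7, -1]
PUSH 2   : [7, -1, 2]
STORE 0  : [7, -1]
PUSH -2  : [7, -1, -2]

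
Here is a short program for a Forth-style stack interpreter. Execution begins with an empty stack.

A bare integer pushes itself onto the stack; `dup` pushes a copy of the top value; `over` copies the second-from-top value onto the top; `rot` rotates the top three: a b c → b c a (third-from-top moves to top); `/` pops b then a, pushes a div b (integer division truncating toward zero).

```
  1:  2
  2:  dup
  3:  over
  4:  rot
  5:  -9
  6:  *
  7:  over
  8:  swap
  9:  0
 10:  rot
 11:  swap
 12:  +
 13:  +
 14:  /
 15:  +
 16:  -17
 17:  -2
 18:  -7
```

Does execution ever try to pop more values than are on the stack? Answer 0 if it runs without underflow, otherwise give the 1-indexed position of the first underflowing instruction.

0

2    : [2]
dup  : [2, 2]
over : [2, 2, 2]
rot  : [2, 2, 2]
-9   : [2, 2, 2, -9]
*    : [2, 2, -18]
over : [2, 2, -18, 2]
swap : [2, 2, 2, -18]
0    : [2, 2, 2, -18, 0]
rot  : [2, 2, -18, 0, 2]
swap : [2, 2, -18, 2, 0]
+    : [2, 2, -18, 2]
+    : [2, 2, -16]
/    : [2, 0]
+    : [2]
-17  : [2, -17]
-2   : [2, -17, -2]
-7   : [2, -17, -2, -7]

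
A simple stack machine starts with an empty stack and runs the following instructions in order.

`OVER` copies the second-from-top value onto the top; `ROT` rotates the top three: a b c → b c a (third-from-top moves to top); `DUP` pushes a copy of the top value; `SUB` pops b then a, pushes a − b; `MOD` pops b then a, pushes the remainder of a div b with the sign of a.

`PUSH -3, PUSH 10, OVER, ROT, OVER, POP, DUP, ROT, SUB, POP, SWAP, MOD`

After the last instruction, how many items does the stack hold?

PUSH -3 -> [-3]
PUSH 10 -> [-3, 10]
OVER    -> [-3, 10, -3]
ROT     -> [10, -3, -3]
OVER    -> [10, -3, -3, -3]
POP     -> [10, -3, -3]
DUP     -> [10, -3, -3, -3]
ROT     -> [10, -3, -3, -3]
SUB     -> [10, -3, 0]
POP     -> [10, -3]
SWAP    -> [-3, 10]
MOD     -> [-3]

1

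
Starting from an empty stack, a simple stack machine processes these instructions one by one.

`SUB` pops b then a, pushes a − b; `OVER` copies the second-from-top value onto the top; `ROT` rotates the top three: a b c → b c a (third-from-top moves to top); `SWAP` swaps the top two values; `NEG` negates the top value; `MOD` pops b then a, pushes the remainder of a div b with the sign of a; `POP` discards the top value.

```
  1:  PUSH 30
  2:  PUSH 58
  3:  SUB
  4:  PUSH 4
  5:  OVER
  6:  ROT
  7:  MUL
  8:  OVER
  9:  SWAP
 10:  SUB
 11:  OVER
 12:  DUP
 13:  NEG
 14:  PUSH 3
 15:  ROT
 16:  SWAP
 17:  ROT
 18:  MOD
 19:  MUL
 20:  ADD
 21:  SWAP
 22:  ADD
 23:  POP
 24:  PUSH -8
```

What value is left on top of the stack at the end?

-8

PUSH 30 : 30
PUSH 58 : 30 58
SUB     : -28
PUSH 4  : -28 4
OVER    : -28 4 -28
ROT     : 4 -28 -28
MUL     : 4 784
OVER    : 4 784 4
SWAP    : 4 4 784
SUB     : 4 -780
OVER    : 4 -780 4
DUP     : 4 -780 4 4
NEG     : 4 -780 4 -4
PUSH 3  : 4 -780 4 -4 3
ROT     : 4 -780 -4 3 4
SWAP    : 4 -780 -4 4 3
ROT     : 4 -780 4 3 -4
MOD     : 4 -780 4 3
MUL     : 4 -780 12
ADD     : 4 -768
SWAP    : -768 4
ADD     : -764
POP     : (empty)
PUSH -8 : -8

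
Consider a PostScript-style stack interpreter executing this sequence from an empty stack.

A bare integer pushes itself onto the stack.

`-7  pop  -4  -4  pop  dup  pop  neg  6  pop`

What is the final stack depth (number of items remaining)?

1

-7  -> -7
pop -> (empty)
-4  -> -4
-4  -> -4 -4
pop -> -4
dup -> -4 -4
pop -> -4
neg -> 4
6   -> 4 6
pop -> 4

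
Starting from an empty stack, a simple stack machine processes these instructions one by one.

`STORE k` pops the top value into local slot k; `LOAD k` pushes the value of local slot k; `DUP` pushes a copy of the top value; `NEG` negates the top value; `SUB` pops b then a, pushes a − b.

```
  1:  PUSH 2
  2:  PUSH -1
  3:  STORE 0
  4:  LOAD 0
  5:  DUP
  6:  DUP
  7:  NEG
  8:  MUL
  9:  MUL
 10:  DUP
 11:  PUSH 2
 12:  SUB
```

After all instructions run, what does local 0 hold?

-1

PUSH 2  → 2
PUSH -1 → 2 -1
STORE 0 → 2
LOAD 0  → 2 -1
DUP     → 2 -1 -1
DUP     → 2 -1 -1 -1
NEG     → 2 -1 -1 1
MUL     → 2 -1 -1
MUL     → 2 1
DUP     → 2 1 1
PUSH 2  → 2 1 1 2
SUB     → 2 1 -1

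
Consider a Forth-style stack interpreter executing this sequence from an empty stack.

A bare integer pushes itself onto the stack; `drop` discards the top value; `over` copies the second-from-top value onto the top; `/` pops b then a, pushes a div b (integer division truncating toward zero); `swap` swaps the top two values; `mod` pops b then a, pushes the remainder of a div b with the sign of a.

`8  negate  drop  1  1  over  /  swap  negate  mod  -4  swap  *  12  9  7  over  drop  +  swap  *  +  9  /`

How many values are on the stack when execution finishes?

8      : 8
negate : -8
drop   : (empty)
1      : 1
1      : 1 1
over   : 1 1 1
/      : 1 1
swap   : 1 1
negate : 1 -1
mod    : 0
-4     : 0 -4
swap   : -4 0
*      : 0
12     : 0 12
9      : 0 12 9
7      : 0 12 9 7
over   : 0 12 9 7 9
drop   : 0 12 9 7
+      : 0 12 16
swap   : 0 16 12
*      : 0 192
+      : 192
9      : 192 9
/      : 21

1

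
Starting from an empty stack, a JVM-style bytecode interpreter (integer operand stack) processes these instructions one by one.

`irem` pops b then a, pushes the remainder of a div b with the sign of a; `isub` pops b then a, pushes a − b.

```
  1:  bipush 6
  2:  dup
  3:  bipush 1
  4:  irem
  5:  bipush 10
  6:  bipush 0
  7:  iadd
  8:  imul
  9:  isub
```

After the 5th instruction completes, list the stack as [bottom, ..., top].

[6, 0, 10]

bipush 6   [6]
dup        [6, 6]
bipush 1   [6, 6, 1]
irem       [6, 0]
bipush 10  [6, 0, 10]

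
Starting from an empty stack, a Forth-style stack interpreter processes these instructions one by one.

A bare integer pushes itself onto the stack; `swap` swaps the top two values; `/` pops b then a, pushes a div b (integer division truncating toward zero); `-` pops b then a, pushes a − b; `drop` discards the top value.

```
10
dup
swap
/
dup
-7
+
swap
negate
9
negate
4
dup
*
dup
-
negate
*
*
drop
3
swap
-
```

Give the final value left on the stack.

10     -> 10
dup    -> 10 10
swap   -> 10 10
/      -> 1
dup    -> 1 1
-7     -> 1 1 -7
+      -> 1 -6
swap   -> -6 1
negate -> -6 -1
9      -> -6 -1 9
negate -> -6 -1 -9
4      -> -6 -1 -9 4
dup    -> -6 -1 -9 4 4
*      -> -6 -1 -9 16
dup    -> -6 -1 -9 16 16
-      -> -6 -1 -9 0
negate -> -6 -1 -9 0
*      -> -6 -1 0
*      -> -6 0
drop   -> -6
3      -> -6 3
swap   -> 3 -6
-      -> 9

9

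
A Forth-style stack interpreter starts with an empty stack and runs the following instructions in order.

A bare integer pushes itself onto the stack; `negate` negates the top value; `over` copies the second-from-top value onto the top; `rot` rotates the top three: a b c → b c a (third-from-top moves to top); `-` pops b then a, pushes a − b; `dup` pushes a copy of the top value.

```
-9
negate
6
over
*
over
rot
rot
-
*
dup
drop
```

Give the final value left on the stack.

-405

-9     -> -9
negate -> 9
6      -> 9 6
over   -> 9 6 9
*      -> 9 54
over   -> 9 54 9
rot    -> 54 9 9
rot    -> 9 9 54
-      -> 9 -45
*      -> -405
dup    -> -405 -405
drop   -> -405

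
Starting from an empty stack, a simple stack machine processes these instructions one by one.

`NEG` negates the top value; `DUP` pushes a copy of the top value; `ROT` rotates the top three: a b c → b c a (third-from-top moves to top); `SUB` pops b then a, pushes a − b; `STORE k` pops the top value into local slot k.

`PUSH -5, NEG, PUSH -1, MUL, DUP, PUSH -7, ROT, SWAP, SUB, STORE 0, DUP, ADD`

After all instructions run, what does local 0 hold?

2

PUSH -5 : -5
NEG     : 5
PUSH -1 : 5 -1
MUL     : -5
DUP     : -5 -5
PUSH -7 : -5 -5 -7
ROT     : -5 -7 -5
SWAP    : -5 -5 -7
SUB     : -5 2
STORE 0 : -5
DUP     : -5 -5
ADD     : -10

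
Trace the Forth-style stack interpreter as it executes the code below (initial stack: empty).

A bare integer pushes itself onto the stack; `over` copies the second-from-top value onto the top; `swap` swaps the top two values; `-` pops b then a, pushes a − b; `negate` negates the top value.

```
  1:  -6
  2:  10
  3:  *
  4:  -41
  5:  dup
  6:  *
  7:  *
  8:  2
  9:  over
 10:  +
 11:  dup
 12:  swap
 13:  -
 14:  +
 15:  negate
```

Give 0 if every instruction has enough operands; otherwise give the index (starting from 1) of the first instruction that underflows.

-6     → -6
10     → -6 10
*      → -60
-41    → -60 -41
dup    → -60 -41 -41
*      → -60 1681
*      → -100860
2      → -100860 2
over   → -100860 2 -100860
+      → -100860 -100858
dup    → -100860 -100858 -100858
swap   → -100860 -100858 -100858
-      → -100860 0
+      → -100860
negate → 100860

0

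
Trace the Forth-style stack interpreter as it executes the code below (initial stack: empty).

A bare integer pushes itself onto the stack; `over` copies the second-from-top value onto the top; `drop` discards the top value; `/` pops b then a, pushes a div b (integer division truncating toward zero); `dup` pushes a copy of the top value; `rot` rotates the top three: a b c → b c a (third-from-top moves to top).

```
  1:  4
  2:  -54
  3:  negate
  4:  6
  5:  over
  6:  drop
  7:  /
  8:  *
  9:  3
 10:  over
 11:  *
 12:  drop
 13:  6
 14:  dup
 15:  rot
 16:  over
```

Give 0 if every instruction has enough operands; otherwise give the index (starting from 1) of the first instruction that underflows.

0

4      -> 4
-54    -> 4 -54
negate -> 4 54
6      -> 4 54 6
over   -> 4 54 6 54
drop   -> 4 54 6
/      -> 4 9
*      -> 36
3      -> 36 3
over   -> 36 3 36
*      -> 36 108
drop   -> 36
6      -> 36 6
dup    -> 36 6 6
rot    -> 6 6 36
over   -> 6 6 36 6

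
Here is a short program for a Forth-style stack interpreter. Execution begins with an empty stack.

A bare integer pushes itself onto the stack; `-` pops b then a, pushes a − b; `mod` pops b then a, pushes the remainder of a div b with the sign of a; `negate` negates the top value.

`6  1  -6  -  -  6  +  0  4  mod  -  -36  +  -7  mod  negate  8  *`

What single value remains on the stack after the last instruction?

24

6       6
1       6 1
-6      6 1 -6
-       6 7
-       -1
6       -1 6
+       5
0       5 0
4       5 0 4
mod     5 0
-       5
-36     5 -36
+       -31
-7      -31 -7
mod     -3
negate  3
8       3 8
*       24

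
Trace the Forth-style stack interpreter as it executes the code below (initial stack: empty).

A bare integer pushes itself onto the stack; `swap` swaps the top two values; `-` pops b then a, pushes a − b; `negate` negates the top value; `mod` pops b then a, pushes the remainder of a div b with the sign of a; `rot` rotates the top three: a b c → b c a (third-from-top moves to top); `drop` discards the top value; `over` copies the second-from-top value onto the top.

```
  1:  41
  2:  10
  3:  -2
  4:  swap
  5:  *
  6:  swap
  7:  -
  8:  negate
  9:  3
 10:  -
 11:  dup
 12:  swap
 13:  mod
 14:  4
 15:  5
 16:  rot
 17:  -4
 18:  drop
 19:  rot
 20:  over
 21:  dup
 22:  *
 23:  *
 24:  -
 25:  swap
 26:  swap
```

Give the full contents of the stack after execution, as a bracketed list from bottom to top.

41     -> 41
10     -> 41 10
-2     -> 41 10 -2
swap   -> 41 -2 10
*      -> 41 -20
swap   -> -20 41
-      -> -61
negate -> 61
3      -> 61 3
-      -> 58
dup    -> 58 58
swap   -> 58 58
mod    -> 0
4      -> 0 4
5      -> 0 4 5
rot    -> 4 5 0
-4     -> 4 5 0 -4
drop   -> 4 5 0
rot    -> 5 0 4
over   -> 5 0 4 0
dup    -> 5 0 4 0 0
*      -> 5 0 4 0
*      -> 5 0 0
-      -> 5 0
swap   -> 0 5
swap   -> 5 0

[5, 0]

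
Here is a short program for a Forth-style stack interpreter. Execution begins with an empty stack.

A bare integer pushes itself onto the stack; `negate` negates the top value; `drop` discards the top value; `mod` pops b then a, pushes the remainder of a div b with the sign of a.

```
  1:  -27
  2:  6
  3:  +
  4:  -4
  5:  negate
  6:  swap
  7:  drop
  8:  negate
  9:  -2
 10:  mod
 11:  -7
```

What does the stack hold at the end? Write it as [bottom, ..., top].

-27    : [-27]
6      : [-27, 6]
+      : [-21]
-4     : [-21, -4]
negate : [-21, 4]
swap   : [4, -21]
drop   : [4]
negate : [-4]
-2     : [-4, -2]
mod    : [0]
-7     : [0, -7]

[0, -7]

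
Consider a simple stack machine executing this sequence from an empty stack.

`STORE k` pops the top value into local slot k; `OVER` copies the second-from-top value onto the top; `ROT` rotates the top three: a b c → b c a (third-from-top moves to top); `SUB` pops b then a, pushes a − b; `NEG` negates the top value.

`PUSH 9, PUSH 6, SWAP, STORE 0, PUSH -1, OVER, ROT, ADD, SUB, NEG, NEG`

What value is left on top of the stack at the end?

-13

PUSH 9  : [9]
PUSH 6  : [9, 6]
SWAP    : [6, 9]
STORE 0 : [6]
PUSH -1 : [6, -1]
OVER    : [6, -1, 6]
ROT     : [-1, 6, 6]
ADD     : [-1, 12]
SUB     : [-13]
NEG     : [13]
NEG     : [-13]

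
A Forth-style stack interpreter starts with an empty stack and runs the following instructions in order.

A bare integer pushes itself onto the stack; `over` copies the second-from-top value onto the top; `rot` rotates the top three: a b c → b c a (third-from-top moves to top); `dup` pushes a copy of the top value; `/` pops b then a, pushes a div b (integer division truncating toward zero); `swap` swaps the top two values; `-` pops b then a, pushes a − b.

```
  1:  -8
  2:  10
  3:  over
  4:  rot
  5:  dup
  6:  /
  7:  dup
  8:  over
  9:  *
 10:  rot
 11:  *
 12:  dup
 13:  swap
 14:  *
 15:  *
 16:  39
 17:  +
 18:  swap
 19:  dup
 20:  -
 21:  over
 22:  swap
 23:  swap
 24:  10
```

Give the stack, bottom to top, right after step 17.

-8    [-8]
10    [-8, 10]
over  [-8, 10, -8]
rot   [10, -8, -8]
dup   [10, -8, -8, -8]
/     [10, -8, 1]
dup   [10, -8, 1, 1]
over  [10, -8, 1, 1, 1]
*     [10, -8, 1, 1]
rot   [10, 1, 1, -8]
*     [10, 1, -8]
dup   [10, 1, -8, -8]
swap  [10, 1, -8, -8]
*     [10, 1, 64]
*     [10, 64]
39    [10, 64, 39]
+     [10, 103]

[10, 103]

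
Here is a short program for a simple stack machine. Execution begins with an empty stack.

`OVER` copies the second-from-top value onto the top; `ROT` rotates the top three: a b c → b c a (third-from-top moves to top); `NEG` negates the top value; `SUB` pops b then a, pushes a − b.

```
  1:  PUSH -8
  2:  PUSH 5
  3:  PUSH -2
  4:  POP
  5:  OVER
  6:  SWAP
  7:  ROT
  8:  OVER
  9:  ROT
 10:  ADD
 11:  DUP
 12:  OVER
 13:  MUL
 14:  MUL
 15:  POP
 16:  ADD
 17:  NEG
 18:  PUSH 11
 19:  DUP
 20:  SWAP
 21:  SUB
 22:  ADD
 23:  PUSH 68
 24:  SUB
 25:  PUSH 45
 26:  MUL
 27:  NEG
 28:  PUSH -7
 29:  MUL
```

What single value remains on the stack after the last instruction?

PUSH -8  [-8]
PUSH 5   [-8, 5]
PUSH -2  [-8, 5, -2]
POP      [-8, 5]
OVER     [-8, 5, -8]
SWAP     [-8, -8, 5]
ROT      [-8, 5, -8]
OVER     [-8, 5, -8, 5]
ROT      [-8, -8, 5, 5]
ADD      [-8, -8, 10]
DUP      [-8, -8, 10, 10]
OVER     [-8, -8, 10, 10, 10]
MUL      [-8, -8, 10, 100]
MUL      [-8, -8, 1000]
POP      [-8, -8]
ADD      [-16]
NEG      [16]
PUSH 11  [16, 11]
DUP      [16, 11, 11]
SWAP     [16, 11, 11]
SUB      [16, 0]
ADD      [16]
PUSH 68  [16, 68]
SUB      [-52]
PUSH 45  [-52, 45]
MUL      [-2340]
NEG      [2340]
PUSH -7  [2340, -7]
MUL      [-16380]

-16380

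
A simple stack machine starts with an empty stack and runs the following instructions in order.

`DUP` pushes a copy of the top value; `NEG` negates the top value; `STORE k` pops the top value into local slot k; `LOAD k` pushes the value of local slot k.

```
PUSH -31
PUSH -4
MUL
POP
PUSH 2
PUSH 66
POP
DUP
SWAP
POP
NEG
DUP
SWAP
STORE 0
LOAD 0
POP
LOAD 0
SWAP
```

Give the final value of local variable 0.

-2

PUSH -31 -> -31
PUSH -4  -> -31 -4
MUL      -> 124
POP      -> (empty)
PUSH 2   -> 2
PUSH 66  -> 2 66
POP      -> 2
DUP      -> 2 2
SWAP     -> 2 2
POP      -> 2
NEG      -> -2
DUP      -> -2 -2
SWAP     -> -2 -2
STORE 0  -> -2
LOAD 0   -> -2 -2
POP      -> -2
LOAD 0   -> -2 -2
SWAP     -> -2 -2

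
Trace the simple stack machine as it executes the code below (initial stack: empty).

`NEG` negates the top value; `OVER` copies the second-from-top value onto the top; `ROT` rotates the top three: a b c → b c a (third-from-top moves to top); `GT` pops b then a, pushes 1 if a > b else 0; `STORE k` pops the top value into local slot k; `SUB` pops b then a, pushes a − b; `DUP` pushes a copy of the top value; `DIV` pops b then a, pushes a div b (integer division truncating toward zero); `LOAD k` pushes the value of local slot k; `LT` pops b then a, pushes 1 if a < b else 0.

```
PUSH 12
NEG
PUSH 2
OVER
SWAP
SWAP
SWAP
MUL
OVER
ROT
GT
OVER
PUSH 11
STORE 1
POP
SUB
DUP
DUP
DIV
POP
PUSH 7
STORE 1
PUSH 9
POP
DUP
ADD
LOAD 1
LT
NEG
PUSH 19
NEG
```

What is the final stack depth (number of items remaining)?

2

PUSH 12  [12]
NEG      [-12]
PUSH 2   [-12, 2]
OVER     [-12, 2, -12]
SWAP     [-12, -12, 2]
SWAP     [-12, 2, -12]
SWAP     [-12, -12, 2]
MUL      [-12, -24]
OVER     [-12, -24, -12]
ROT      [-24, -12, -12]
GT       [-24, 0]
OVER     [-24, 0, -24]
PUSH 11  [-24, 0, -24, 11]
STORE 1  [-24, 0, -24]
POP      [-24, 0]
SUB      [-24]
DUP      [-24, -24]
DUP      [-24, -24, -24]
DIV      [-24, 1]
POP      [-24]
PUSH 7   [-24, 7]
STORE 1  [-24]
PUSH 9   [-24, 9]
POP      [-24]
DUP      [-24, -24]
ADD      [-48]
LOAD 1   [-48, 7]
LT       [1]
NEG      [-1]
PUSH 19  [-1, 19]
NEG      [-1, -19]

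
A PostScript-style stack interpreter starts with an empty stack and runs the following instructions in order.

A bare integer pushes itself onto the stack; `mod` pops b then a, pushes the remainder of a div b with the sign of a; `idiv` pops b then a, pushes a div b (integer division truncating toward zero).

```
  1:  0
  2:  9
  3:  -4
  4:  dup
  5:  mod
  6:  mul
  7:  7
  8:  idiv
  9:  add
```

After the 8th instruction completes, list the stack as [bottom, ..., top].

0    → [0]
9    → [0, 9]
-4   → [0, 9, -4]
dup  → [0, 9, -4, -4]
mod  → [0, 9, 0]
mul  → [0, 0]
7    → [0, 0, 7]
idiv → [0, 0]

[0, 0]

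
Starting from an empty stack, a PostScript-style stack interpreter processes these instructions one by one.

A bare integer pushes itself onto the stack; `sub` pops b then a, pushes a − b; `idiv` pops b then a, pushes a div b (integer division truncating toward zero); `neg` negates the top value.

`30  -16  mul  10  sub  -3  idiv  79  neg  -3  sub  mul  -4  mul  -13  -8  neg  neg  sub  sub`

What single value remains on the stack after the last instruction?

30   -> 30
-16  -> 30 -16
mul  -> -480
10   -> -480 10
sub  -> -490
-3   -> -490 -3
idiv -> 163
79   -> 163 79
neg  -> 163 -79
-3   -> 163 -79 -3
sub  -> 163 -76
mul  -> -12388
-4   -> -12388 -4
mul  -> 49552
-13  -> 49552 -13
-8   -> 49552 -13 -8
neg  -> 49552 -13 8
neg  -> 49552 -13 -8
sub  -> 49552 -5
sub  -> 49557

49557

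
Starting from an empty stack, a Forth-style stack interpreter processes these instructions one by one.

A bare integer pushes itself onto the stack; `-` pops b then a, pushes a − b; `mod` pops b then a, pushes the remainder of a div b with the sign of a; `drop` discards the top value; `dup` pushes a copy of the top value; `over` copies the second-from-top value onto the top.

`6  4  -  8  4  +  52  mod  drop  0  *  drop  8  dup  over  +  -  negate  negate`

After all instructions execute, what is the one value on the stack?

-8

6      -> 6
4      -> 6 4
-      -> 2
8      -> 2 8
4      -> 2 8 4
+      -> 2 12
52     -> 2 12 52
mod    -> 2 12
drop   -> 2
0      -> 2 0
*      -> 0
drop   -> (empty)
8      -> 8
dup    -> 8 8
over   -> 8 8 8
+      -> 8 16
-      -> -8
negate -> 8
negate -> -8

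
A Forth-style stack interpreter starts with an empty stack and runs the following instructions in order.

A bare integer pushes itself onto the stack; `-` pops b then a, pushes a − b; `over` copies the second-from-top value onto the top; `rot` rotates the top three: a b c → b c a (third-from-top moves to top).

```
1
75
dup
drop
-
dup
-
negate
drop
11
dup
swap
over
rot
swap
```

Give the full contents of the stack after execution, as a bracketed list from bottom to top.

[11, 11, 11]

1      : [1]
75     : [1, 75]
dup    : [1, 75, 75]
drop   : [1, 75]
-      : [-74]
dup    : [-74, -74]
-      : [0]
negate : [0]
drop   : []
11     : [11]
dup    : [11, 11]
swap   : [11, 11]
over   : [11, 11, 11]
rot    : [11, 11, 11]
swap   : [11, 11, 11]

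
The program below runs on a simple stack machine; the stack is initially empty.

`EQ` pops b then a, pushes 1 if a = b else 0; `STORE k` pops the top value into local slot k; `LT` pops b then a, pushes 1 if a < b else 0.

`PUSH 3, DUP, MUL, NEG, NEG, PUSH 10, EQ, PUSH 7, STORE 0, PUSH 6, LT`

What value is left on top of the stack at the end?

PUSH 3  → [3]
DUP     → [3, 3]
MUL     → [9]
NEG     → [-9]
NEG     → [9]
PUSH 10 → [9, 10]
EQ      → [0]
PUSH 7  → [0, 7]
STORE 0 → [0]
PUSH 6  → [0, 6]
LT      → [1]

1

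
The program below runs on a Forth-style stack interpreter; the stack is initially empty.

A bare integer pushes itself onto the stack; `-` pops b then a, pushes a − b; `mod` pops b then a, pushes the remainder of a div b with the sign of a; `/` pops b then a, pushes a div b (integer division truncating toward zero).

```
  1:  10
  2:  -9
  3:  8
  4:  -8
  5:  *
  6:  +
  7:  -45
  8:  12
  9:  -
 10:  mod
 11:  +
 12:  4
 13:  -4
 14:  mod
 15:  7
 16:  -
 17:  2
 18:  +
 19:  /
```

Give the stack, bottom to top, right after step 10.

[10, -16]

10  → 10
-9  → 10 -9
8   → 10 -9 8
-8  → 10 -9 8 -8
*   → 10 -9 -64
+   → 10 -73
-45 → 10 -73 -45
12  → 10 -73 -45 12
-   → 10 -73 -57
mod → 10 -16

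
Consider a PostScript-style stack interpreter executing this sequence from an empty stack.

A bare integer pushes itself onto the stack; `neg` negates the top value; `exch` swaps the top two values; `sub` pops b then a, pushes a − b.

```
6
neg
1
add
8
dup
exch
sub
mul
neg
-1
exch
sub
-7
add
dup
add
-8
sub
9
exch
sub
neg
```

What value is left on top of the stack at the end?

6    : 6
neg  : -6
1    : -6 1
add  : -5
8    : -5 8
dup  : -5 8 8
exch : -5 8 8
sub  : -5 0
mul  : 0
neg  : 0
-1   : 0 -1
exch : -1 0
sub  : -1
-7   : -1 -7
add  : -8
dup  : -8 -8
add  : -16
-8   : -16 -8
sub  : -8
9    : -8 9
exch : 9 -8
sub  : 17
neg  : -17

-17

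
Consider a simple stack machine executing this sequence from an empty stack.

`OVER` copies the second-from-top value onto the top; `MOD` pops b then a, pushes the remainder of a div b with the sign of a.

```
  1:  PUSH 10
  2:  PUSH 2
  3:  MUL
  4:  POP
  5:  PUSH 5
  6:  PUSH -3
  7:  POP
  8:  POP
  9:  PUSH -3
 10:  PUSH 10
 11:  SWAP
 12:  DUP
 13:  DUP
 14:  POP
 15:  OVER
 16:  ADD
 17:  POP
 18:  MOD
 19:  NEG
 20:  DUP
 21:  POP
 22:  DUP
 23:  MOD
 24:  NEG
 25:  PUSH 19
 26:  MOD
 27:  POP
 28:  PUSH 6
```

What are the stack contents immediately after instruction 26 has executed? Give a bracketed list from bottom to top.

[0]

PUSH 10 → 10
PUSH 2  → 10 2
MUL     → 20
POP     → (empty)
PUSH 5  → 5
PUSH -3 → 5 -3
POP     → 5
POP     → (empty)
PUSH -3 → -3
PUSH 10 → -3 10
SWAP    → 10 -3
DUP     → 10 -3 -3
DUP     → 10 -3 -3 -3
POP     → 10 -3 -3
OVER    → 10 -3 -3 -3
ADD     → 10 -3 -6
POP     → 10 -3
MOD     → 1
NEG     → -1
DUP     → -1 -1
POP     → -1
DUP     → -1 -1
MOD     → 0
NEG     → 0
PUSH 19 → 0 19
MOD     → 0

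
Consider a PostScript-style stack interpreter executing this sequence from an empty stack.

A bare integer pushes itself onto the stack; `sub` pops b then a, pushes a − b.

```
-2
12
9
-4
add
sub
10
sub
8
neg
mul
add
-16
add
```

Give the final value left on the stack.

-2   -2
12   -2 12
9    -2 12 9
-4   -2 12 9 -4
add  -2 12 5
sub  -2 7
10   -2 7 10
sub  -2 -3
8    -2 -3 8
neg  -2 -3 -8
mul  -2 24
add  22
-16  22 -16
add  6

6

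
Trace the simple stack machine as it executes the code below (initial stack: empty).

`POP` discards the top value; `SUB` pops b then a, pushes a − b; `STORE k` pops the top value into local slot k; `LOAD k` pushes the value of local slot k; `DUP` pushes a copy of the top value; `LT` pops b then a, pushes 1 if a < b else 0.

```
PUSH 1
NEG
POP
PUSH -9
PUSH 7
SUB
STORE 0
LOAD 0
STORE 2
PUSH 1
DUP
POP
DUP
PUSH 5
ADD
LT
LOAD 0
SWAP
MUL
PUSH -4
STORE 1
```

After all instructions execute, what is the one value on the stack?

PUSH 1   1
NEG      -1
POP      (empty)
PUSH -9  -9
PUSH 7   -9 7
SUB      -16
STORE 0  (empty)
LOAD 0   -16
STORE 2  (empty)
PUSH 1   1
DUP      1 1
POP      1
DUP      1 1
PUSH 5   1 1 5
ADD      1 6
LT       1
LOAD 0   1 -16
SWAP     -16 1
MUL      -16
PUSH -4  -16 -4
STORE 1  -16

-16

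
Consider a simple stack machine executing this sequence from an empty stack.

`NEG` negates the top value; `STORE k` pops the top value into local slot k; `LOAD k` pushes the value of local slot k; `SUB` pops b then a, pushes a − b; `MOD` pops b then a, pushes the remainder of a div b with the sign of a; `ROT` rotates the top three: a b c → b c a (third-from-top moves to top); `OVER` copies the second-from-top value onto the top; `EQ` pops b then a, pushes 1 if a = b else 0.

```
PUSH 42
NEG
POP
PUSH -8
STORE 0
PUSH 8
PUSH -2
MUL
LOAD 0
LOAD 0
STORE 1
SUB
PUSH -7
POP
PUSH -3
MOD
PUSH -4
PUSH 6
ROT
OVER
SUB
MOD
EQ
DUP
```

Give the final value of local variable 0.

PUSH 42 : 42
NEG     : -42
POP     : (empty)
PUSH -8 : -8
STORE 0 : (empty)
PUSH 8  : 8
PUSH -2 : 8 -2
MUL     : -16
LOAD 0  : -16 -8
LOAD 0  : -16 -8 -8
STORE 1 : -16 -8
SUB     : -8
PUSH -7 : -8 -7
POP     : -8
PUSH -3 : -8 -3
MOD     : -2
PUSH -4 : -2 -4
PUSH 6  : -2 -4 6
ROT     : -4 6 -2
OVER    : -4 6 -2 6
SUB     : -4 6 -8
MOD     : -4 6
EQ      : 0
DUP     : 0 0

-8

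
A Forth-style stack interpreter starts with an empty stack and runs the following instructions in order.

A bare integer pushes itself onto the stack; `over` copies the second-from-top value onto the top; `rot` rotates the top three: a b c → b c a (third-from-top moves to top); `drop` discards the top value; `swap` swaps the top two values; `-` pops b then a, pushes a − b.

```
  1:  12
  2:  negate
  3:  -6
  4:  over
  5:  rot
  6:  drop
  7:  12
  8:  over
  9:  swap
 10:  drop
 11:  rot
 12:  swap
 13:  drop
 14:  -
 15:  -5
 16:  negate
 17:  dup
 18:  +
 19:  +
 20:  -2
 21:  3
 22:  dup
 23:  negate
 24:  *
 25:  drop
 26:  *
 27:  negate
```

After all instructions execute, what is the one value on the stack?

12     : [12]
negate : [-12]
-6     : [-12, -6]
over   : [-12, -6, -12]
rot    : [-6, -12, -12]
drop   : [-6, -12]
12     : [-6, -12, 12]
over   : [-6, -12, 12, -12]
swap   : [-6, -12, -12, 12]
drop   : [-6, -12, -12]
rot    : [-12, -12, -6]
swap   : [-12, -6, -12]
drop   : [-12, -6]
-      : [-6]
-5     : [-6, -5]
negate : [-6, 5]
dup    : [-6, 5, 5]
+      : [-6, 10]
+      : [4]
-2     : [4, -2]
3      : [4, -2, 3]
dup    : [4, -2, 3, 3]
negate : [4, -2, 3, -3]
*      : [4, -2, -9]
drop   : [4, -2]
*      : [-8]
negate : [8]

8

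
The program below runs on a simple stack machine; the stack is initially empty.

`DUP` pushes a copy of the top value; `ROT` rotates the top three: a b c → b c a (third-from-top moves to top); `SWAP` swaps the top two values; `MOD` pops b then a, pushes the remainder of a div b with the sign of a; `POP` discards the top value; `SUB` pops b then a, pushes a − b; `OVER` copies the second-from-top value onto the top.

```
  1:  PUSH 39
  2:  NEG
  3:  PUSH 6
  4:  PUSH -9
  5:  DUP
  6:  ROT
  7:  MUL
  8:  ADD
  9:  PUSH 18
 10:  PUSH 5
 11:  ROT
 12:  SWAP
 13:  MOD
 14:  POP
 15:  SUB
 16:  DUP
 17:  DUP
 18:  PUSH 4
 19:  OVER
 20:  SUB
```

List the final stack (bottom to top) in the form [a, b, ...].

PUSH 39 → [39]
NEG     → [-39]
PUSH 6  → [-39, 6]
PUSH -9 → [-39, 6, -9]
DUP     → [-39, 6, -9, -9]
ROT     → [-39, -9, -9, 6]
MUL     → [-39, -9, -54]
ADD     → [-39, -63]
PUSH 18 → [-39, -63, 18]
PUSH 5  → [-39, -63, 18, 5]
ROT     → [-39, 18, 5, -63]
SWAP    → [-39, 18, -63, 5]
MOD     → [-39, 18, -3]
POP     → [-39, 18]
SUB     → [-57]
DUP     → [-57, -57]
DUP     → [-57, -57, -57]
PUSH 4  → [-57, -57, -57, 4]
OVER    → [-57, -57, -57, 4, -57]
SUB     → [-57, -57, -57, 61]

[-57, -57, -57, 61]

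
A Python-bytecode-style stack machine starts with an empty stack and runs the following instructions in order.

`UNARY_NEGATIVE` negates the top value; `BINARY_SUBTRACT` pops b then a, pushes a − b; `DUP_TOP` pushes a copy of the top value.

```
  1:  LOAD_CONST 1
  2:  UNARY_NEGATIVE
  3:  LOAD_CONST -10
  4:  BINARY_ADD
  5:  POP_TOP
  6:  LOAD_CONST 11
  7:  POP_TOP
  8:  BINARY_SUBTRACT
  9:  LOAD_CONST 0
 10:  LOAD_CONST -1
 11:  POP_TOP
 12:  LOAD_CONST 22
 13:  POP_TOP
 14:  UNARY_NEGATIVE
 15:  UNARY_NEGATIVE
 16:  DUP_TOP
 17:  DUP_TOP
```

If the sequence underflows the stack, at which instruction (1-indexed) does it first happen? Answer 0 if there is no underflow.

8

LOAD_CONST 1    [1]
UNARY_NEGATIVE  [-1]
LOAD_CONST -10  [-1, -10]
BINARY_ADD      [-11]
POP_TOP         []
LOAD_CONST 11   [11]
POP_TOP         []
BINARY_SUBTRACT  — needs 2 operands, stack has 0 → underflow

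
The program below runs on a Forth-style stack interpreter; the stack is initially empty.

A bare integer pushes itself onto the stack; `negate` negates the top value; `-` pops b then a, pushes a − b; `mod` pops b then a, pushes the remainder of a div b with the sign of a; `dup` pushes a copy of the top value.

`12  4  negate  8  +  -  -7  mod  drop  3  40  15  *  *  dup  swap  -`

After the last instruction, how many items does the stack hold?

12      [12]
4       [12, 4]
negate  [12, -4]
8       [12, -4, 8]
+       [12, 4]
-       [8]
-7      [8, -7]
mod     [1]
drop    []
3       [3]
40      [3, 40]
15      [3, 40, 15]
*       [3, 600]
*       [1800]
dup     [1800, 1800]
swap    [1800, 1800]
-       [0]

1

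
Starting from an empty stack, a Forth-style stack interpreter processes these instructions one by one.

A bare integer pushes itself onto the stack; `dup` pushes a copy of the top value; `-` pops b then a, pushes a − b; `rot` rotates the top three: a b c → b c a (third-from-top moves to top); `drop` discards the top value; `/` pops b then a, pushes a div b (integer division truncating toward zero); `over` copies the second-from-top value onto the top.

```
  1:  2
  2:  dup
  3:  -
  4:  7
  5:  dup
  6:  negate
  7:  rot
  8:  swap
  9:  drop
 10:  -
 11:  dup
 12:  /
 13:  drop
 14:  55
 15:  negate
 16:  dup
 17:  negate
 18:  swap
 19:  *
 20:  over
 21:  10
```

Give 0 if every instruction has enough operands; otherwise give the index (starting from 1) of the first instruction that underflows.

20

2      : 2
dup    : 2 2
-      : 0
7      : 0 7
dup    : 0 7 7
negate : 0 7 -7
rot    : 7 -7 0
swap   : 7 0 -7
drop   : 7 0
-      : 7
dup    : 7 7
/      : 1
drop   : (empty)
55     : 55
negate : -55
dup    : -55 -55
negate : -55 55
swap   : 55 -55
*      : -3025
over  — needs 2 operands, stack has 1 → underflow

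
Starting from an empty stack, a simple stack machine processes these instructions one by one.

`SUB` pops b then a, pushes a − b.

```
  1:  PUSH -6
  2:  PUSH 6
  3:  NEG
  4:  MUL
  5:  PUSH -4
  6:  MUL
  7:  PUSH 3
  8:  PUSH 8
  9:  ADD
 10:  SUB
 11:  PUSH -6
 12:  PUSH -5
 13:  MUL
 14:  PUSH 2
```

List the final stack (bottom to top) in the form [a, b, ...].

PUSH -6  -6
PUSH 6   -6 6
NEG      -6 -6
MUL      36
PUSH -4  36 -4
MUL      -144
PUSH 3   -144 3
PUSH 8   -144 3 8
ADD      -144 11
SUB      -155
PUSH -6  -155 -6
PUSH -5  -155 -6 -5
MUL      -155 30
PUSH 2   -155 30 2

[-155, 30, 2]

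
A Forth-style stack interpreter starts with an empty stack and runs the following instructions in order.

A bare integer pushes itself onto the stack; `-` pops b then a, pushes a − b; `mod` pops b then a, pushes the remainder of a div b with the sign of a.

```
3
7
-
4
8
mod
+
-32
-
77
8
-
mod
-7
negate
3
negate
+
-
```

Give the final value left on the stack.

28

3      -> [3]
7      -> [3, 7]
-      -> [-4]
4      -> [-4, 4]
8      -> [-4, 4, 8]
mod    -> [-4, 4]
+      -> [0]
-32    -> [0, -32]
-      -> [32]
77     -> [32, 77]
8      -> [32, 77, 8]
-      -> [32, 69]
mod    -> [32]
-7     -> [32, -7]
negate -> [32, 7]
3      -> [32, 7, 3]
negate -> [32, 7, -3]
+      -> [32, 4]
-      -> [28]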